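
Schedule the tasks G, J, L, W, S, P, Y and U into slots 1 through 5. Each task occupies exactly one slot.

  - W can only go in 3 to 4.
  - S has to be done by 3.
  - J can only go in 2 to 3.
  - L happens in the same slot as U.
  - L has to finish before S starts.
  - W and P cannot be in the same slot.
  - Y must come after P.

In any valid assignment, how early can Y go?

2

Precedence pushes Y to at least 2.
Y at 2 is achievable: U -> 1; Y -> 2; G -> 1; P -> 1; S -> 2; J -> 2; W -> 3; L -> 1.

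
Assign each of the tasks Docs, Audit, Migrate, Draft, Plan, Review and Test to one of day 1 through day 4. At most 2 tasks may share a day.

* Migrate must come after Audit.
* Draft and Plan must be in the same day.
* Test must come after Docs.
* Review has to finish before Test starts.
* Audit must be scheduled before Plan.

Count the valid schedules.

Splitting on Docs: it can be day 1 (12), day 2 (8), day 3 (3). Listing each branch's schedules as (Audit, Migrate, Draft, Plan, Review, Test) by day number:
Docs=day 1: (1,2,3,3,2,4) (1,2,4,4,2,3) (1,3,2,2,3,4) (1,3,4,4,2,3) (1,4,2,2,3,4) (1,4,3,3,2,4) (2,3,4,4,1,2) (2,3,4,4,1,3) (2,3,4,4,2,3) (2,4,3,3,1,2) (2,4,3,3,1,4) (2,4,3,3,2,4) — 12.
Docs=day 2: (1,2,3,3,1,4) (1,2,4,4,1,3) (1,3,4,4,1,3) (1,3,4,4,2,3) (1,4,3,3,1,4) (1,4,3,3,2,4) (2,3,4,4,1,3) (2,4,3,3,1,4) — 8.
Docs=day 3: (1,3,2,2,1,4) (1,4,2,2,1,4) (1,4,2,2,3,4) — 3.
Summing: 12 + 8 + 3 = 23.

23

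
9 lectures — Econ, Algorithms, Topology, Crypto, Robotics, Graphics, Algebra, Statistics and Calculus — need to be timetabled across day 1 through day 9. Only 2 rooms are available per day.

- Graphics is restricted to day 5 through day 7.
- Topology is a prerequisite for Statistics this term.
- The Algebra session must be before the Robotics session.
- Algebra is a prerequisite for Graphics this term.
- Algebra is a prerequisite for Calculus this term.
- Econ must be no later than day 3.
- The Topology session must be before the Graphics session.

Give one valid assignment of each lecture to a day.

Statistics=day 3; Robotics=day 2; Topology=day 2; Calculus=day 3; Algorithms=day 4; Econ=day 1; Algebra=day 1; Crypto=day 4; Graphics=day 5

Checking: Algebra(day 1) before Calculus(day 3); Topology(day 2) before Statistics(day 3); Algebra(day 1) before Robotics(day 2); Topology(day 2) before Graphics(day 5); Algebra(day 1) before Graphics(day 5); Econ=day 1 in [day 1,day 3]; Graphics=day 5 in [day 5,day 7]; max 2 per day (cap 2).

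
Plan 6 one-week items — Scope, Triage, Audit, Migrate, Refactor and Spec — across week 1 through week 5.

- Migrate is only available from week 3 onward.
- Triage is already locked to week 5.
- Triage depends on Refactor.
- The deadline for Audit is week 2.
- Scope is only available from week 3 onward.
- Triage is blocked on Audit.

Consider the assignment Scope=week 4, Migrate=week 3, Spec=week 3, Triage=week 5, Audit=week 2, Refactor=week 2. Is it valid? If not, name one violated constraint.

Yes, all constraints hold

Scope is only available from week 3 onward — holds.
Migrate is only available from week 3 onward — holds.
Triage is already locked to week 5 — holds.
Triage is blocked on Audit — holds.
The deadline for Audit is week 2 — holds.
Triage depends on Refactor — holds.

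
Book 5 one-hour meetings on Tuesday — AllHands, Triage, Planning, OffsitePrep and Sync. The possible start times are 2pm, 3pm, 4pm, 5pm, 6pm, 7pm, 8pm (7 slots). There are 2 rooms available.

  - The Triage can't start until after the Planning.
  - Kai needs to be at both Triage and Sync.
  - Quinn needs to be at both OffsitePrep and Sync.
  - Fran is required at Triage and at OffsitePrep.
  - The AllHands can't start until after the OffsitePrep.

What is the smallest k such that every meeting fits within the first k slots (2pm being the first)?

The precedence chain requires at least 2 distinct slots.
With at most 2 per slot and 5 meetings, at least 3 slots are needed.
3 works (last occupied slot: 4pm): for example Triage -> 3pm; Sync -> 4pm; AllHands -> 3pm; Planning -> 2pm; OffsitePrep -> 2pm.

3 slots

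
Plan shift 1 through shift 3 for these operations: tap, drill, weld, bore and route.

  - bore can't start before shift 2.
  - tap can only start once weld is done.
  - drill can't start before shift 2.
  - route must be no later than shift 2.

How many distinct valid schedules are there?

24

Splitting on tap: it can be shift 2 (8), shift 3 (16). Listing each branch's schedules as (drill, weld, bore, route) by shift number:
tap=shift 2: (2,1,2,1) (2,1,2,2) (2,1,3,1) (2,1,3,2) (3,1,2,1) (3,1,2,2) (3,1,3,1) (3,1,3,2) — 8.
tap=shift 3: (2,1,2,1) (2,1,2,2) (2,1,3,1) (2,1,3,2) (2,2,2,1) (2,2,2,2) (2,2,3,1) (2,2,3,2) (3,1,2,1) (3,1,2,2) (3,1,3,1) (3,1,3,2) (3,2,2,1) (3,2,2,2) (3,2,3,1) (3,2,3,2) — 16.
Summing: 8 + 16 = 24.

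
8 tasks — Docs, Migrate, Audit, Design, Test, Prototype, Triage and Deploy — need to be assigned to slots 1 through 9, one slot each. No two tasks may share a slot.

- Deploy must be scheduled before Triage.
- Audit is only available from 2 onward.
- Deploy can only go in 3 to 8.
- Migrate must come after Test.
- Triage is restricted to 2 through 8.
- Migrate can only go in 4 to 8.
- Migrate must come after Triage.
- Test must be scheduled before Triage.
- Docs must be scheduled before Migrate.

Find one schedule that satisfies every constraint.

Deploy in 3; Design in 7; Prototype in 8; Test in 1; Migrate in 5; Triage in 4; Docs in 2; Audit in 6

Checking: Test(1) before Migrate(5); Docs(2) before Migrate(5); Test(1) before Triage(4); Triage(4) before Migrate(5); Deploy(3) before Triage(4); Migrate=5 in [4,8]; Deploy=3 in [3,8]; Audit=6 in [2,9]; Triage=4 in [2,8]; max 1 per slot (cap 1).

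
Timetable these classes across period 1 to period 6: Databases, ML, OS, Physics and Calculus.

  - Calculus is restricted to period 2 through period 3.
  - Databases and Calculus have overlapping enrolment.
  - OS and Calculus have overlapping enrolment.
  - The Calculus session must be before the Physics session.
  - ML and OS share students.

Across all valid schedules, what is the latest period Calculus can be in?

Calculus is available from period 2; Calculus's own window allows nothing later than period 3.
Calculus at period 3 is achievable: ML=period 1, Calculus=period 3, OS=period 2, Databases=period 1, Physics=period 4.

period 3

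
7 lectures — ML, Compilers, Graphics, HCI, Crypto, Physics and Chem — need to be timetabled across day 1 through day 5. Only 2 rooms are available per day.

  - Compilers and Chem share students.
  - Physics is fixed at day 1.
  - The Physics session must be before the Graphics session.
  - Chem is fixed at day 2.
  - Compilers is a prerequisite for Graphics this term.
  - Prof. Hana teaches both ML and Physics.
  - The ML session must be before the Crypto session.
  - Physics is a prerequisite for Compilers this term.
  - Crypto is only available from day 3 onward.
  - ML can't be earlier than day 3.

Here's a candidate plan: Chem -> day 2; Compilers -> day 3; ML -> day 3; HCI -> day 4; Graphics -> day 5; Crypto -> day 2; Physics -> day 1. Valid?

The ML session must be before the Crypto session — violated.
ML can't be earlier than day 3 — holds.
Only 2 rooms are available per day — holds.
Prof. Hana teaches both ML and Physics — holds.
Chem is fixed at day 2 — holds.
Physics is fixed at day 1 — holds.
The Physics session must be before the Graphics session — holds.
Physics is a prerequisite for Compilers this term — holds.
Compilers is a prerequisite for Graphics this term — holds.
Compilers and Chem share students — holds.
Crypto is only available from day 3 onward — violated.

No — it violates: Crypto is only available from day 3 onward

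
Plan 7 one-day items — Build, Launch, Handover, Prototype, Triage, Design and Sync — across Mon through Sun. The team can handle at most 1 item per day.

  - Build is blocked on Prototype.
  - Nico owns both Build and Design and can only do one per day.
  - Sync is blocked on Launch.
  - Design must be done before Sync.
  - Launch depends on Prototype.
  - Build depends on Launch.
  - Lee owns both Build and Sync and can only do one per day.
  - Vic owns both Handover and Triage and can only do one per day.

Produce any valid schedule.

Launch=Tue, Triage=Sun, Prototype=Mon, Design=Thu, Build=Wed, Sync=Fri, Handover=Sat

Checking: Launch(Tue) before Sync(Fri); Prototype(Mon) before Launch(Tue); Prototype(Mon) before Build(Wed); Design(Thu) before Sync(Fri); Launch(Tue) before Build(Wed); Handover(Sat) != Triage(Sun); Build(Wed) != Sync(Fri); Build(Wed) != Design(Thu); max 1 per day (cap 1).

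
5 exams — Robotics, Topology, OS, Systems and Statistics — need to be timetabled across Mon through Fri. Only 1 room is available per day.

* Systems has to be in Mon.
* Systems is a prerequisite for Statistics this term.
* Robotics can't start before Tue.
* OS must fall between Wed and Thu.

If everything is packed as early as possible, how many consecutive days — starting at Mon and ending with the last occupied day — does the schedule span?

5

The precedence chain requires at least 2 distinct days.
With at most 1 per day and 5 exams, at least 5 days are needed.
OS can't be placed before Wed — that is day 3 counting from Mon — so the schedule must run through at least 3 days.
5 works (last occupied day: Fri): for example Systems=Mon, Statistics=Thu, Robotics=Tue, OS=Wed, Topology=Fri.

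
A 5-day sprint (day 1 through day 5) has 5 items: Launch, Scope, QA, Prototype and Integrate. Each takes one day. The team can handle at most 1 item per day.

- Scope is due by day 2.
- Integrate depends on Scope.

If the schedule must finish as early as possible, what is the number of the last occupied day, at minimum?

The precedence chain requires at least 2 distinct days.
With at most 1 per day and 5 tasks, at least 5 days are needed.
5 works (last occupied day: day 5): for example Launch -> day 3, Prototype -> day 5, QA -> day 4, Scope -> day 1, Integrate -> day 2.

day 5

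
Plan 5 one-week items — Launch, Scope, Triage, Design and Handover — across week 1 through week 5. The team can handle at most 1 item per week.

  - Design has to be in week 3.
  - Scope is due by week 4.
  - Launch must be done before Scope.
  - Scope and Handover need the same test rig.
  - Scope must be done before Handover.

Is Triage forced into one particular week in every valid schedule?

Triage can be week 1 (e.g. Scope=week 4, Triage=week 1, Handover=week 5, Design=week 3, Launch=week 2) or week 2 (e.g. Handover=week 5, Launch=week 1, Triage=week 2, Design=week 3, Scope=week 4).

No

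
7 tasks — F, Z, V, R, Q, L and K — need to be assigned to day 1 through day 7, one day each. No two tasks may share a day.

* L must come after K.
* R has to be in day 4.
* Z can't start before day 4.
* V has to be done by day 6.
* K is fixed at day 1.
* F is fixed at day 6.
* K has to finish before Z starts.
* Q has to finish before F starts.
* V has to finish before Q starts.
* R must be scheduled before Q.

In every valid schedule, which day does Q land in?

day 5

R is fixed at day 4 and must come before Q, so Q is at least day 5.
F is fixed at day 6 and must come after Q, so Q is at most day 5.
So Q must be day 5.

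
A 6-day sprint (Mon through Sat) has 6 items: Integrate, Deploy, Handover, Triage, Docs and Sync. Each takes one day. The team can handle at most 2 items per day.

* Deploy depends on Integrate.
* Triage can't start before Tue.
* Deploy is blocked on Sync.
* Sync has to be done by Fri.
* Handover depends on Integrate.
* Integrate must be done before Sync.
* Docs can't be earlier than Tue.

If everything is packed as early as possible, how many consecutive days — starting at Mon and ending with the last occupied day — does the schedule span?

The precedence chain requires at least 3 distinct days.
With at most 2 per day and 6 work items, at least 3 days are needed.
Could 3 days be enough, i.e. nothing placed later than Wed? No: Triage's window within 3 days is {Tue, Wed}; Docs's window within 3 days is {Tue, Wed}; Sync's window within 3 days is {Mon, Tue, Wed}; Sync must come after Integrate (at Mon or later) → {Tue, Wed}; Integrate must come before Sync (at Wed or earlier) → {Mon, Tue}; Deploy must come after Sync (at Tue or later) → {Wed}; Sync must come before Deploy (at Wed or earlier) → {Tue}; Handover must come after Integrate (at Mon or later) → {Tue, Wed}; Deploy, Handover, Triage, Docs and Sync are all confined to {Tue, Wed} — 5 work items for 2 days at most 2 apiece is too many.
So 3 days is not enough.
4 works (last occupied day: Thu): for example Sync in Wed, Handover in Wed, Docs in Tue, Integrate in Mon, Triage in Tue, Deploy in Thu.

4 days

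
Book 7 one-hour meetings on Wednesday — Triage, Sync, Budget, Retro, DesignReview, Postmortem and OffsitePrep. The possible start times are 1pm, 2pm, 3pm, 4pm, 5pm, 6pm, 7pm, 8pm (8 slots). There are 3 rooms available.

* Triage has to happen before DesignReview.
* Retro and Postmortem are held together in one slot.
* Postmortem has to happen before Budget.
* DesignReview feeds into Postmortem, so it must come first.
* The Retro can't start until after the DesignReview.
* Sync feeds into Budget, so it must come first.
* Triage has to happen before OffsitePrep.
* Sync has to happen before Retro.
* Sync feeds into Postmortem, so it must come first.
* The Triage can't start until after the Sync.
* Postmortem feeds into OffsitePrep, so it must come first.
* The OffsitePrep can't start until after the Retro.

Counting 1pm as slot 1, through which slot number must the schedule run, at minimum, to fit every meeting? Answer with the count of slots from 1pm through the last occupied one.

The precedence chain requires at least 5 distinct slots.
With at most 3 per slot and 7 meetings, at least 3 slots are needed.
5 works (last occupied slot: 5pm): for example Postmortem=4pm, Retro=4pm, Budget=5pm, Sync=1pm, DesignReview=3pm, Triage=2pm, OffsitePrep=5pm.

5 slots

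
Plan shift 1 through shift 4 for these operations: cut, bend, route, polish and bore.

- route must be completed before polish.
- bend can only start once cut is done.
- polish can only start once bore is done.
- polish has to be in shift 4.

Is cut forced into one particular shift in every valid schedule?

cut can be shift 1 (e.g. polish=shift 4; route=shift 1; bend=shift 2; cut=shift 1; bore=shift 1) or shift 2 (e.g. route in shift 1; bend in shift 3; bore in shift 1; polish in shift 4; cut in shift 2).

No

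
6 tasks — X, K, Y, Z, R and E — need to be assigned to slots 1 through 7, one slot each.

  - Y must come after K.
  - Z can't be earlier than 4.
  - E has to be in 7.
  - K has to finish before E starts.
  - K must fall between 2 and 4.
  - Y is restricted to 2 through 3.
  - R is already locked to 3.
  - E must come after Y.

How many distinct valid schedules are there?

Splitting on Z: it can be 4 (7), 5 (7), 6 (7), 7 (7). Listing each branch's schedules as (X, K, Y, R, E):
Z=4: (1,2,3,3,7) (2,2,3,3,7) (3,2,3,3,7) (4,2,3,3,7) (5,2,3,3,7) (6,2,3,3,7) (7,2,3,3,7) — 7.
Z=5: (1,2,3,3,7) (2,2,3,3,7) (3,2,3,3,7) (4,2,3,3,7) (5,2,3,3,7) (6,2,3,3,7) (7,2,3,3,7) — 7.
Z=6: (1,2,3,3,7) (2,2,3,3,7) (3,2,3,3,7) (4,2,3,3,7) (5,2,3,3,7) (6,2,3,3,7) (7,2,3,3,7) — 7.
Z=7: (1,2,3,3,7) (2,2,3,3,7) (3,2,3,3,7) (4,2,3,3,7) (5,2,3,3,7) (6,2,3,3,7) (7,2,3,3,7) — 7.
Summing: 7 + 7 + 7 + 7 = 28.

28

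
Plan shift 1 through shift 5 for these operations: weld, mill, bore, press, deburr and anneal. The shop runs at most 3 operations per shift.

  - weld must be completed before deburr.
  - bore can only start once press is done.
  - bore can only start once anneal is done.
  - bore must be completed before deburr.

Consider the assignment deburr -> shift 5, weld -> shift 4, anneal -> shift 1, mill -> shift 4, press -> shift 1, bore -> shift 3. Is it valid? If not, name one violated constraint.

Valid

bore can only start once anneal is done — holds.
weld must be completed before deburr — holds.
bore must be completed before deburr — holds.
The shop runs at most 3 operations per shift — holds.
bore can only start once press is done — holds.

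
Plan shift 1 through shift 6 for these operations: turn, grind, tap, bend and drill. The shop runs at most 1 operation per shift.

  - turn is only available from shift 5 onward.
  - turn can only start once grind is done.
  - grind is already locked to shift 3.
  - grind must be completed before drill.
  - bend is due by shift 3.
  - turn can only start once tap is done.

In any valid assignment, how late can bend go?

Bend's own window allows nothing later than shift 3.
bend at shift 2 is achievable: turn=shift 5; tap=shift 1; grind=shift 3; drill=shift 4; bend=shift 2.
Nothing later works — the capacity limit rule out every shift after shift 2.

shift 2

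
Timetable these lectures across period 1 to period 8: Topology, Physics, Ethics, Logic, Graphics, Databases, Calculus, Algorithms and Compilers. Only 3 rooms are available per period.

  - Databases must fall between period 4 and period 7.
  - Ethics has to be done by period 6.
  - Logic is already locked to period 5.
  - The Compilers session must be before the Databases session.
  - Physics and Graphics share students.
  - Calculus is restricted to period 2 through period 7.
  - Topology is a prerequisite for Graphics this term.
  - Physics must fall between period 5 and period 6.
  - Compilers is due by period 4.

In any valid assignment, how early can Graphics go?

period 2

Precedence pushes Graphics to at least period 2.
Graphics at period 2 is achievable: Graphics -> period 2, Ethics -> period 1, Calculus -> period 2, Physics -> period 5, Topology -> period 1, Algorithms -> period 2, Logic -> period 5, Databases -> period 4, Compilers -> period 1.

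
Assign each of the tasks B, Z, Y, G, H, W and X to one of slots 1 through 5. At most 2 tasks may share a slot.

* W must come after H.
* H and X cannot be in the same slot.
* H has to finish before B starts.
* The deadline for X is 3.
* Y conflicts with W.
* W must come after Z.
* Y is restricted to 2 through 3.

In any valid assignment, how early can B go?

2

Precedence pushes B to at least 2.
B at 2 is achievable: Z in 1; B in 2; Y in 2; X in 3; G in 4; H in 1; W in 3.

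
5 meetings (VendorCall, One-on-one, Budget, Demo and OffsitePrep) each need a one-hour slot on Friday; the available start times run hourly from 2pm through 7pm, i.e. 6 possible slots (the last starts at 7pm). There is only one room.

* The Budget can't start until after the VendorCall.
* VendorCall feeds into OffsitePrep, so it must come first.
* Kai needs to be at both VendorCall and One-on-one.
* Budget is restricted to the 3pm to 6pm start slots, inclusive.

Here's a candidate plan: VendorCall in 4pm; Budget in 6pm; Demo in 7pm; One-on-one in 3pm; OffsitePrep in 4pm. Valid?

The Budget can't start until after the VendorCall — holds.
There is only one room — violated.
Budget is restricted to the 3pm to 6pm start slots, inclusive — holds.
Kai needs to be at both VendorCall and One-on-one — holds.
VendorCall feeds into OffsitePrep, so it must come first — violated.

No. There is only one room is not satisfied.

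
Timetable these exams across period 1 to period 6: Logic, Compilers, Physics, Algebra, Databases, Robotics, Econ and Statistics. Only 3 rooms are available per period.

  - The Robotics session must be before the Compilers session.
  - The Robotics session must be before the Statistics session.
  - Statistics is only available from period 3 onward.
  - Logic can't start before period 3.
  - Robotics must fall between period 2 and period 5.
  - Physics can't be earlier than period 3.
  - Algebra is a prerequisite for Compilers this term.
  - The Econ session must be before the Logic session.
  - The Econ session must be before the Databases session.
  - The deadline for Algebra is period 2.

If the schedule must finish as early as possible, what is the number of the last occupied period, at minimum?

period 4

The precedence chain requires at least 2 distinct periods.
With at most 3 per period and 8 exams, at least 3 periods are needed.
Logic can't be placed before period 3, so the schedule must run through at least period 3.
Could 3 periods be enough, i.e. nothing placed later than period 3? No: Logic's window within 3 periods is {period 3}; Physics's window within 3 periods is {period 3}; Algebra's window within 3 periods is {period 1, period 2}; Robotics's window within 3 periods is {period 2, period 3}; Statistics's window within 3 periods is {period 3}; Compilers must come after Algebra (at period 1 or later) → {period 2, period 3}; Robotics must come before Statistics (at period 3 or earlier) → {period 2}; Compilers must come after Robotics (at period 2 or later) → {period 3}; that puts Logic, Compilers, Physics and Statistics all in period 3 — more than 3 per period.
So 3 periods is not enough.
4 works (last occupied period: period 4): for example Algebra in period 1, Logic in period 3, Compilers in period 4, Physics in period 3, Statistics in period 3, Econ in period 1, Databases in period 2, Robotics in period 2.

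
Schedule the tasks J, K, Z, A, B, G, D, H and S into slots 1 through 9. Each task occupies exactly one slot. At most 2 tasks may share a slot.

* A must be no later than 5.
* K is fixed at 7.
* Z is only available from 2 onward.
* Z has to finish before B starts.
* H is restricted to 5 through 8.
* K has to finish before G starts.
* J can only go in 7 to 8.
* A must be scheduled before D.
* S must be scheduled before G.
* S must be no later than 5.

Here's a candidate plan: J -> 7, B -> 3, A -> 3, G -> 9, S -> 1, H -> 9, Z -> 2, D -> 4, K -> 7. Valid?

Invalid. H is restricted to 5 through 8.

S must be no later than 5 — holds.
K is fixed at 7 — holds.
Z has to finish before B starts — holds.
K has to finish before G starts — holds.
A must be no later than 5 — holds.
J can only go in 7 to 8 — holds.
S must be scheduled before G — holds.
A must be scheduled before D — holds.
Z is only available from 2 onward — holds.
At most 2 tasks may share a slot — holds.
H is restricted to 5 through 8 — violated.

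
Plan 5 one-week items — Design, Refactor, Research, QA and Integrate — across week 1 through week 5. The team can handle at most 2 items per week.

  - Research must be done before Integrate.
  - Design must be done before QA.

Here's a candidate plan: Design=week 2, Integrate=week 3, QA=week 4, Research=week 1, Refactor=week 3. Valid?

Design must be done before QA — holds.
Research must be done before Integrate — holds.
The team can handle at most 2 items per week — holds.

Yes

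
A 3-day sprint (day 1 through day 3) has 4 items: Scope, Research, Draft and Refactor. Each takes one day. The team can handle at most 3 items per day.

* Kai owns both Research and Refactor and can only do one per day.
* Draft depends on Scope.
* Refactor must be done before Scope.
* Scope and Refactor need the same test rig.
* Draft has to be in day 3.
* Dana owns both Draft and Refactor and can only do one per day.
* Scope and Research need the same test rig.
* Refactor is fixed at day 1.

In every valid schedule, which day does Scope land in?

Refactor is fixed at day 1 and must come before Scope, so Scope is at least day 2.
Draft is fixed at day 3 and must come after Scope, so Scope is at most day 2.
So Scope must be day 2.

day 2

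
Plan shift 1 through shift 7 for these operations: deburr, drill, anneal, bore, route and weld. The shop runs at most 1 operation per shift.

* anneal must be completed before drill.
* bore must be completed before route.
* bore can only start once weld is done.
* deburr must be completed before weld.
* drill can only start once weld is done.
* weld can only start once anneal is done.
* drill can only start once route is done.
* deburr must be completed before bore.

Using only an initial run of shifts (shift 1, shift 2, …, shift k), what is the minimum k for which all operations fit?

The precedence chain requires at least 5 distinct shifts.
With at most 1 per shift and 6 operations, at least 6 shifts are needed.
6 works (last occupied shift: shift 6): for example drill -> shift 6, bore -> shift 4, anneal -> shift 2, deburr -> shift 1, route -> shift 5, weld -> shift 3.

6 shifts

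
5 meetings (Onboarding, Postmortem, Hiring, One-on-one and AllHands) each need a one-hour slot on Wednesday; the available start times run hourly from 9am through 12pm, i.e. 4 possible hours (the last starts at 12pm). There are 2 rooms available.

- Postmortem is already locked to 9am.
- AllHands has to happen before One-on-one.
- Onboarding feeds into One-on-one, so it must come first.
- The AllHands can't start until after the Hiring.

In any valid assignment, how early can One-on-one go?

11am

Precedence pushes One-on-one to at least 11am.
One-on-one at 11am is achievable: Hiring=9am; Onboarding=10am; AllHands=10am; Postmortem=9am; One-on-one=11am.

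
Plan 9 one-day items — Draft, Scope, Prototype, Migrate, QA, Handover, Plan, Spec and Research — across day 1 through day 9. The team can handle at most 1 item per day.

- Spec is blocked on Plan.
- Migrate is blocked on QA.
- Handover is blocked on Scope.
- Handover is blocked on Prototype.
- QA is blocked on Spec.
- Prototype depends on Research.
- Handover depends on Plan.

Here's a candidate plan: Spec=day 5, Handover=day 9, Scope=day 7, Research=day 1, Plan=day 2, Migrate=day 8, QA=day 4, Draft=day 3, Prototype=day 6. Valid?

The team can handle at most 1 item per day — holds.
QA is blocked on Spec — violated.
Handover is blocked on Prototype — holds.
Prototype depends on Research — holds.
Migrate is blocked on QA — holds.
Handover is blocked on Scope — holds.
Spec is blocked on Plan — holds.
Handover depends on Plan — holds.

Invalid. QA is blocked on Spec.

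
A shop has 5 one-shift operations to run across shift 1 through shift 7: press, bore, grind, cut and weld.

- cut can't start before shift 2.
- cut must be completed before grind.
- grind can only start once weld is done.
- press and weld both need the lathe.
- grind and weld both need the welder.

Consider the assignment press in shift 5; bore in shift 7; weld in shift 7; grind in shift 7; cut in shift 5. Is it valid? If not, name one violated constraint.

No. grind and weld both need the welder is not satisfied.

cut must be completed before grind — holds.
grind and weld both need the welder — violated.
press and weld both need the lathe — holds.
grind can only start once weld is done — violated.
cut can't start before shift 2 — holds.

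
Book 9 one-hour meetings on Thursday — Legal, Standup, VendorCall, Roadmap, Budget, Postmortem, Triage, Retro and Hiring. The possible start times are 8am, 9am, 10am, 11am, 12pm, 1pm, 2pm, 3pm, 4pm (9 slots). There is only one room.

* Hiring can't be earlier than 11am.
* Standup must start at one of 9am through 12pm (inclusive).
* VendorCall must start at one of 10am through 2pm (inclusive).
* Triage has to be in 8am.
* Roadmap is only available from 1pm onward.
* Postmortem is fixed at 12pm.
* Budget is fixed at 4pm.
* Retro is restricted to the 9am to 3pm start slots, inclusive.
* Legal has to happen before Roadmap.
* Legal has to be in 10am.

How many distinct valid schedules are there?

Splitting on Standup: it can be 9am (14), 11am (4). Listing each branch's schedules as (Legal, VendorCall, Roadmap, Budget, Postmortem, Triage, Retro, Hiring):
Standup=9am: (10am,11am,1pm,4pm,12pm,8am,2pm,3pm) (10am,11am,1pm,4pm,12pm,8am,3pm,2pm) (10am,11am,2pm,4pm,12pm,8am,1pm,3pm) (10am,11am,2pm,4pm,12pm,8am,3pm,1pm) (10am,11am,3pm,4pm,12pm,8am,1pm,2pm) (10am,11am,3pm,4pm,12pm,8am,2pm,1pm) (10am,1pm,2pm,4pm,12pm,8am,11am,3pm) (10am,1pm,2pm,4pm,12pm,8am,3pm,11am) (10am,1pm,3pm,4pm,12pm,8am,11am,2pm) (10am,1pm,3pm,4pm,12pm,8am,2pm,11am) (10am,2pm,1pm,4pm,12pm,8am,11am,3pm) (10am,2pm,1pm,4pm,12pm,8am,3pm,11am) (10am,2pm,3pm,4pm,12pm,8am,11am,1pm) (10am,2pm,3pm,4pm,12pm,8am,1pm,11am) — 14.
Standup=11am: (10am,1pm,2pm,4pm,12pm,8am,9am,3pm) (10am,1pm,3pm,4pm,12pm,8am,9am,2pm) (10am,2pm,1pm,4pm,12pm,8am,9am,3pm) (10am,2pm,3pm,4pm,12pm,8am,9am,1pm) — 4.
Summing: 14 + 4 = 18.

18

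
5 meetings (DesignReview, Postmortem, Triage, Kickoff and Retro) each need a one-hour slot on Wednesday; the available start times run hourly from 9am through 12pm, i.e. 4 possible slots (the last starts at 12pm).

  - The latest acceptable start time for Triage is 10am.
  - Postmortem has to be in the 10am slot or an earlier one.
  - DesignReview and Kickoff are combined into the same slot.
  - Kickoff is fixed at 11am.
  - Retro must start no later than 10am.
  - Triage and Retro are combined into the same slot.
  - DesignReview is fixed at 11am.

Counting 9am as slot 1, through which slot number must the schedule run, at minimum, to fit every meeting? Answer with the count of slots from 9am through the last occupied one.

3 slots

DesignReview can't be placed before 11am — that is slot 3 counting from 9am — so the schedule must run through at least 3 slots.
3 works (last occupied slot: 11am): for example DesignReview=11am; Kickoff=11am; Triage=9am; Postmortem=9am; Retro=9am.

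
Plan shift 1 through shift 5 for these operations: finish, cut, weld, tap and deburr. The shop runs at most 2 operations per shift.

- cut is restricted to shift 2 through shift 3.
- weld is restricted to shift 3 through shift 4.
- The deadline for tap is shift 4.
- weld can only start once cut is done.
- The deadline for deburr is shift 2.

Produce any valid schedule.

deburr=shift 1; tap=shift 1; cut=shift 2; finish=shift 2; weld=shift 3

Checking: cut(shift 2) before weld(shift 3); deburr=shift 1 in [shift 1,shift 2]; tap=shift 1 in [shift 1,shift 4]; weld=shift 3 in [shift 3,shift 4]; cut=shift 2 in [shift 2,shift 3]; max 2 per shift (cap 2).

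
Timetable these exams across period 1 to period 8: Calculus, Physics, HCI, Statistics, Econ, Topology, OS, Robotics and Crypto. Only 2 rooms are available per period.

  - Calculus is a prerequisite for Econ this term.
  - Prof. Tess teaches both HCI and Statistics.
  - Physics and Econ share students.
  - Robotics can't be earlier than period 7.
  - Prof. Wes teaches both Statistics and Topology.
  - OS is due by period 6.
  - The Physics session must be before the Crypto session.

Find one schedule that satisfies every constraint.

Crypto -> period 3, OS -> period 1, Econ -> period 3, Robotics -> period 7, Calculus -> period 1, Statistics -> period 4, Topology -> period 5, HCI -> period 2, Physics -> period 2

Checking: Physics(period 2) before Crypto(period 3); Calculus(period 1) before Econ(period 3); HCI(period 2) != Statistics(period 4); Physics(period 2) != Econ(period 3); Statistics(period 4) != Topology(period 5); Robotics=period 7 in [period 7,period 8]; OS=period 1 in [period 1,period 6]; max 2 per period (cap 2).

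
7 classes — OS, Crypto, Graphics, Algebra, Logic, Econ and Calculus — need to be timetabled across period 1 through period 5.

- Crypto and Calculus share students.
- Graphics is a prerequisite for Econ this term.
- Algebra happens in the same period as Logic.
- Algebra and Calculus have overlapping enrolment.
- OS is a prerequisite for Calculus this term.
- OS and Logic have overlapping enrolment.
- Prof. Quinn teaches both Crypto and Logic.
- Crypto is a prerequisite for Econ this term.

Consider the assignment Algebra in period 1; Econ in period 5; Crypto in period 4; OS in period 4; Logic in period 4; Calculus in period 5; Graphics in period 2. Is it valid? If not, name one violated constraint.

No — it violates: Prof. Quinn teaches both Crypto and Logic

Algebra happens in the same period as Logic — violated.
Crypto is a prerequisite for Econ this term — holds.
OS is a prerequisite for Calculus this term — holds.
Algebra and Calculus have overlapping enrolment — holds.
Prof. Quinn teaches both Crypto and Logic — violated.
Crypto and Calculus share students — holds.
OS and Logic have overlapping enrolment — violated.
Graphics is a prerequisite for Econ this term — holds.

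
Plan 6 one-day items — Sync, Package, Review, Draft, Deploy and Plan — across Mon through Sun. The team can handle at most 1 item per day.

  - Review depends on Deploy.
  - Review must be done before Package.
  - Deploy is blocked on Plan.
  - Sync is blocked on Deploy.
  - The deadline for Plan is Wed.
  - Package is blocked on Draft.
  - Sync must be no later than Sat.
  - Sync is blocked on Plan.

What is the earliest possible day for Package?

Precedence pushes Package to at least Thu.
Package at Fri is achievable: Sync=Sat, Package=Fri, Draft=Thu, Plan=Mon, Deploy=Tue, Review=Wed.
Nothing earlier works — the capacity limit rule out every day before Fri.

Fri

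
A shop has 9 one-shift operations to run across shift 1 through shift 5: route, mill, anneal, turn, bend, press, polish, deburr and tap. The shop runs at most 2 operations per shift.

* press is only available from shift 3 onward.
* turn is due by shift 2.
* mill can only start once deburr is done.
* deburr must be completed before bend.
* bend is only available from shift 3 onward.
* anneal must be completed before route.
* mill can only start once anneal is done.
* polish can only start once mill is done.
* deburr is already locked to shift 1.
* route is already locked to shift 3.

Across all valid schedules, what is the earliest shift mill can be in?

Precedence pushes mill to at least shift 2; downstream work caps mill at shift 4.
mill at shift 2 is achievable: press in shift 4, route in shift 3, bend in shift 3, tap in shift 5, mill in shift 2, deburr in shift 1, anneal in shift 1, turn in shift 2, polish in shift 4.

shift 2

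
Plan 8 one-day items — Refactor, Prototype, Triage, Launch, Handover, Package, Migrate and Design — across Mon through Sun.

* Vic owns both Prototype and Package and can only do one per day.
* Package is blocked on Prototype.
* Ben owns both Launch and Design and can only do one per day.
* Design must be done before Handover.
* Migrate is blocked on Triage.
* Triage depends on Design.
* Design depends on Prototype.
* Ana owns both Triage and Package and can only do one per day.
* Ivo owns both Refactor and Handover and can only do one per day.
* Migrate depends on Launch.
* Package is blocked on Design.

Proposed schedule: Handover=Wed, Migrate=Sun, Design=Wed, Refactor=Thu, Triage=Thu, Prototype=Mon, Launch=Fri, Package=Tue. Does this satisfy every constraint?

Triage depends on Design — holds.
Package is blocked on Design — violated.
Vic owns both Prototype and Package and can only do one per day — holds.
Ana owns both Triage and Package and can only do one per day — holds.
Migrate is blocked on Triage — holds.
Package is blocked on Prototype — holds.
Design depends on Prototype — holds.
Ivo owns both Refactor and Handover and can only do one per day — holds.
Design must be done before Handover — violated.
Migrate depends on Launch — holds.
Ben owns both Launch and Design and can only do one per day — holds.

Invalid. Package is blocked on Design.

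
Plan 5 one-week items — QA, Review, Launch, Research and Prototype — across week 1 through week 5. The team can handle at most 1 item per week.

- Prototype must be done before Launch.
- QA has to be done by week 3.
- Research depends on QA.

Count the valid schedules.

Splitting on QA: it can be week 1 (12), week 2 (9), week 3 (6). Listing each branch's schedules as (Review, Launch, Research, Prototype) by week number:
QA=week 1: (2,4,5,3) (2,5,3,4) (2,5,4,3) (3,4,5,2) (3,5,2,4) (3,5,4,2) (4,3,5,2) (4,5,2,3) (4,5,3,2) (5,3,4,2) (5,4,2,3) (5,4,3,2) — 12.
QA=week 2: (1,4,5,3) (1,5,3,4) (1,5,4,3) (3,4,5,1) (3,5,4,1) (4,3,5,1) (4,5,3,1) (5,3,4,1) (5,4,3,1) — 9.
QA=week 3: (1,4,5,2) (1,5,4,2) (2,4,5,1) (2,5,4,1) (4,2,5,1) (5,2,4,1) — 6.
Summing: 12 + 9 + 6 = 27.

27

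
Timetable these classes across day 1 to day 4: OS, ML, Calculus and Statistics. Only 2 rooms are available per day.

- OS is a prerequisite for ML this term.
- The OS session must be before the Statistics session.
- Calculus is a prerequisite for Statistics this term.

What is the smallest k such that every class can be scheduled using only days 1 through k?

2

The precedence chain requires at least 2 distinct days.
With at most 2 per day and 4 classes, at least 2 days are needed.
2 works (last occupied day: day 2): for example ML in day 2, Calculus in day 1, Statistics in day 2, OS in day 1.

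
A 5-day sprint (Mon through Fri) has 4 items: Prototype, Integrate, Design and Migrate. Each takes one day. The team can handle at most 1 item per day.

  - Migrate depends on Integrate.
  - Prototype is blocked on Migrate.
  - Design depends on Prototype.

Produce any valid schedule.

Prototype -> Wed, Migrate -> Tue, Integrate -> Mon, Design -> Thu

Checking: Prototype(Wed) before Design(Thu); Migrate(Tue) before Prototype(Wed); Integrate(Mon) before Migrate(Tue); max 1 per day (cap 1).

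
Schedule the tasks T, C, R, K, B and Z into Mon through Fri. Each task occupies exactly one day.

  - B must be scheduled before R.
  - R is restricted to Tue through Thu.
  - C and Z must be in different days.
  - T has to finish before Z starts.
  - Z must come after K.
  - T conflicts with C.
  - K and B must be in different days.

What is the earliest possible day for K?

Downstream work caps K at Thu.
K at Mon is achievable: K=Mon, B=Tue, R=Wed, T=Mon, Z=Tue, C=Wed.

Mon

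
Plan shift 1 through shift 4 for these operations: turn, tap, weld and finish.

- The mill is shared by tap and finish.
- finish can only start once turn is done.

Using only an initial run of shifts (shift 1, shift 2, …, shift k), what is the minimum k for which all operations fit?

The precedence chain requires at least 2 distinct shifts.
2 works (last occupied shift: shift 2): for example weld=shift 1; turn=shift 1; tap=shift 1; finish=shift 2.

2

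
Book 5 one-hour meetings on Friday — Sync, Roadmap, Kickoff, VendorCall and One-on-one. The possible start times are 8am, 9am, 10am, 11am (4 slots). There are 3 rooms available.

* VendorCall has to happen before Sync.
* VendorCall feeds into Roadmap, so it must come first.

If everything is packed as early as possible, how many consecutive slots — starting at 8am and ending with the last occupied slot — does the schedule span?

The precedence chain requires at least 2 distinct slots.
With at most 3 per slot and 5 meetings, at least 2 slots are needed.
2 works (last occupied slot: 9am): for example VendorCall in 8am, One-on-one in 8am, Kickoff in 8am, Roadmap in 9am, Sync in 9am.

2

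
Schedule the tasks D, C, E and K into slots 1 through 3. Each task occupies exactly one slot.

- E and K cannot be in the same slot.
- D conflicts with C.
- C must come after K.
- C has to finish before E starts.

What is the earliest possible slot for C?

Precedence pushes C to at least 2; downstream work caps C at 2.
C at 2 is achievable: D in 1, K in 1, E in 3, C in 2.

2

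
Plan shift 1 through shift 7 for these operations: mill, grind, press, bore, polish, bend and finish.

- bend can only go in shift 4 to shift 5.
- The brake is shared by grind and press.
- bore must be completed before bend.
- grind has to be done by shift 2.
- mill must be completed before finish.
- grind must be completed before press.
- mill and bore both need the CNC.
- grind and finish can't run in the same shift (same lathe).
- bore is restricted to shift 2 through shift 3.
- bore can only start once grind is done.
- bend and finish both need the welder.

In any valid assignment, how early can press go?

shift 2

Precedence pushes press to at least shift 2.
press at shift 2 is achievable: bore=shift 2, grind=shift 1, finish=shift 2, polish=shift 1, press=shift 2, bend=shift 4, mill=shift 1.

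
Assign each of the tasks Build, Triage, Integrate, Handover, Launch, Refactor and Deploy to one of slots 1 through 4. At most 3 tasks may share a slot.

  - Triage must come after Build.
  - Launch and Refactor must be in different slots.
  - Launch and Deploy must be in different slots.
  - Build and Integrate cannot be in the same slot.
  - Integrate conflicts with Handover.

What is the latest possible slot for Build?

Downstream work caps Build at 3.
Build at 3 is achievable: Handover=2, Refactor=2, Integrate=1, Triage=4, Build=3, Launch=1, Deploy=2.

3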